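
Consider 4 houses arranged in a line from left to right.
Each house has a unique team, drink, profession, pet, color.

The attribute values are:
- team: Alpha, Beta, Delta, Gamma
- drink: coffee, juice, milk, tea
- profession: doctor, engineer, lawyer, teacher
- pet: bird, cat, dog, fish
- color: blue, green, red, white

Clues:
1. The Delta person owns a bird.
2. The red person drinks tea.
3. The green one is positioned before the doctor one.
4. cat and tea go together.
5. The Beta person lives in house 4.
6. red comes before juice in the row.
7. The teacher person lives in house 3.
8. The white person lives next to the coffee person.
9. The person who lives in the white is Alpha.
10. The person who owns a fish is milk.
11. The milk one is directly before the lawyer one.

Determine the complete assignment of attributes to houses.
Solution:

House | Team | Drink | Profession | Pet | Color
-----------------------------------------------
  1   | Alpha | milk | engineer | fish | white
  2   | Delta | coffee | lawyer | bird | green
  3   | Gamma | tea | teacher | cat | red
  4   | Beta | juice | doctor | dog | blue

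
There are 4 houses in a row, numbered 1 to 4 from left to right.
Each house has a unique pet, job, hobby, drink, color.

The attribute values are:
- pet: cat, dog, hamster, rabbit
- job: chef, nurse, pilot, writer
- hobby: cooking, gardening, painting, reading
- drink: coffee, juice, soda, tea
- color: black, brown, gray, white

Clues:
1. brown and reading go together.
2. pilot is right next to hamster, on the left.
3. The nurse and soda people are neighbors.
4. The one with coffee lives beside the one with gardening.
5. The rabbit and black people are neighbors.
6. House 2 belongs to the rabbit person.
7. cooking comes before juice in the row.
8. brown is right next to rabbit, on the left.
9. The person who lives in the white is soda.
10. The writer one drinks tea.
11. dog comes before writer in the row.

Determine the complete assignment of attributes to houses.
Solution:

House | Pet | Job | Hobby | Drink | Color
-----------------------------------------
  1   | dog | nurse | reading | coffee | brown
  2   | rabbit | pilot | gardening | soda | white
  3   | hamster | writer | cooking | tea | black
  4   | cat | chef | painting | juice | gray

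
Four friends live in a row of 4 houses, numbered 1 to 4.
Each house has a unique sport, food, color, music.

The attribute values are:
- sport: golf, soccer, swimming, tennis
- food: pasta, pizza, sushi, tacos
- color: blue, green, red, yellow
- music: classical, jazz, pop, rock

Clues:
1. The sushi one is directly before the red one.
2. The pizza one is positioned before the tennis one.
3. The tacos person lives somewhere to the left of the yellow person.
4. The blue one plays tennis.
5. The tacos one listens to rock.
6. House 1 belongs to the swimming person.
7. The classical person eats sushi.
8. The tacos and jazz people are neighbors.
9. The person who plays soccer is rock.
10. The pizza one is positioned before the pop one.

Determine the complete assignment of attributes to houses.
Solution:

House | Sport | Food | Color | Music
------------------------------------
  1   | swimming | sushi | green | classical
  2   | soccer | tacos | red | rock
  3   | golf | pizza | yellow | jazz
  4   | tennis | pasta | blue | pop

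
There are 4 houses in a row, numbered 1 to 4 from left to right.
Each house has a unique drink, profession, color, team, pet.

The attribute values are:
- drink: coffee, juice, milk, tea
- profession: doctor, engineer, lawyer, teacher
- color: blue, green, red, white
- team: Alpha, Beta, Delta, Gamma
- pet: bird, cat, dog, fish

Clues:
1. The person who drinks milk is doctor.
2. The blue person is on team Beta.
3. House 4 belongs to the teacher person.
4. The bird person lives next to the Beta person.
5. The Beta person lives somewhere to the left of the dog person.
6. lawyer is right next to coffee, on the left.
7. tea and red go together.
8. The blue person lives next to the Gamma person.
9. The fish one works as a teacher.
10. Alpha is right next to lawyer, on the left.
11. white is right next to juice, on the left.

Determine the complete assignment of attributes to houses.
Solution:

House | Drink | Profession | Color | Team | Pet
-----------------------------------------------
  1   | milk | doctor | white | Alpha | bird
  2   | juice | lawyer | blue | Beta | cat
  3   | coffee | engineer | green | Gamma | dog
  4   | tea | teacher | red | Delta | fish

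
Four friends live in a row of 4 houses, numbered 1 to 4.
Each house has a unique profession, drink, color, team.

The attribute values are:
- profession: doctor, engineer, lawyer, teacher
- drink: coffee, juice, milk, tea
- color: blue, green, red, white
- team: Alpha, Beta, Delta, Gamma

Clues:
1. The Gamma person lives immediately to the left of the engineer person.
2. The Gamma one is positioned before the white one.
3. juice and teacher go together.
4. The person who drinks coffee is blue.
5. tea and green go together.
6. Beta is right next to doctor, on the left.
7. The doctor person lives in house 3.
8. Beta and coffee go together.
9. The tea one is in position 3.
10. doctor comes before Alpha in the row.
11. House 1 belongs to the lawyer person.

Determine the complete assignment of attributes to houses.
Solution:

House | Profession | Drink | Color | Team
-----------------------------------------
  1   | lawyer | milk | red | Gamma
  2   | engineer | coffee | blue | Beta
  3   | doctor | tea | green | Delta
  4   | teacher | juice | white | Alpha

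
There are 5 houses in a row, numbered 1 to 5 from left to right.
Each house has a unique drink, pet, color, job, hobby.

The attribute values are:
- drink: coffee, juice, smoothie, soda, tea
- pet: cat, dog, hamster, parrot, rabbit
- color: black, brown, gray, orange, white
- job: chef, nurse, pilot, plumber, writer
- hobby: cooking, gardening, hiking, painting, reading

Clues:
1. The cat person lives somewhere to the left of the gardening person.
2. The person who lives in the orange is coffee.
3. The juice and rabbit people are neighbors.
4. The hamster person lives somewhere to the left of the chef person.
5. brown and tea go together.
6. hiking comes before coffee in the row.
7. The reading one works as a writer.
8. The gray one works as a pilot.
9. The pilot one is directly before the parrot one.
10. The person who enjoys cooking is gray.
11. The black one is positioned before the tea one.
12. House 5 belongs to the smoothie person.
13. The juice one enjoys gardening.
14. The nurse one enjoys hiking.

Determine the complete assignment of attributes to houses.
Solution:

House | Drink | Pet | Color | Job | Hobby
-----------------------------------------
  1   | soda | cat | gray | pilot | cooking
  2   | juice | parrot | black | plumber | gardening
  3   | tea | rabbit | brown | nurse | hiking
  4   | coffee | hamster | orange | writer | reading
  5   | smoothie | dog | white | chef | painting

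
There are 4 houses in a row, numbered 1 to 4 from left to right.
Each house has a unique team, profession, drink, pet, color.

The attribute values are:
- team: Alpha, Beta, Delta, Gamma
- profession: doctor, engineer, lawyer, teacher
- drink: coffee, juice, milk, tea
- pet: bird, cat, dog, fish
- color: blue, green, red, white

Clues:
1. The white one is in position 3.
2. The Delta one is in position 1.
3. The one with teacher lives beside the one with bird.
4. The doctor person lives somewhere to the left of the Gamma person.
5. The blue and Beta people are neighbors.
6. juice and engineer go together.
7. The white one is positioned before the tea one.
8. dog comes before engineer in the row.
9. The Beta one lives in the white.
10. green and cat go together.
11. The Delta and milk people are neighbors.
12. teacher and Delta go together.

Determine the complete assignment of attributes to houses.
Solution:

House | Team | Profession | Drink | Pet | Color
-----------------------------------------------
  1   | Delta | teacher | coffee | dog | red
  2   | Alpha | doctor | milk | bird | blue
  3   | Beta | engineer | juice | fish | white
  4   | Gamma | lawyer | tea | cat | green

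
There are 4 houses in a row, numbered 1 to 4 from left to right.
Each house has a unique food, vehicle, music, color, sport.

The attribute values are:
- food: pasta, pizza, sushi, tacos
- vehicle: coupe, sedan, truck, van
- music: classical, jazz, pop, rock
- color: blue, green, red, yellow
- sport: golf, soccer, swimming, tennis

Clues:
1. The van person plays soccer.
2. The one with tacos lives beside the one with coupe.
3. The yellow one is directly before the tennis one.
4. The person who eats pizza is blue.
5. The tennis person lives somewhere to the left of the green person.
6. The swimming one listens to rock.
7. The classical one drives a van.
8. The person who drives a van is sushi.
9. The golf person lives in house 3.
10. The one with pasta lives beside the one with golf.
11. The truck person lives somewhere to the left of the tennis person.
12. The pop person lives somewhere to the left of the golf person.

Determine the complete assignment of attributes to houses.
Solution:

House | Food | Vehicle | Music | Color | Sport
----------------------------------------------
  1   | tacos | truck | rock | yellow | swimming
  2   | pasta | coupe | pop | red | tennis
  3   | pizza | sedan | jazz | blue | golf
  4   | sushi | van | classical | green | soccer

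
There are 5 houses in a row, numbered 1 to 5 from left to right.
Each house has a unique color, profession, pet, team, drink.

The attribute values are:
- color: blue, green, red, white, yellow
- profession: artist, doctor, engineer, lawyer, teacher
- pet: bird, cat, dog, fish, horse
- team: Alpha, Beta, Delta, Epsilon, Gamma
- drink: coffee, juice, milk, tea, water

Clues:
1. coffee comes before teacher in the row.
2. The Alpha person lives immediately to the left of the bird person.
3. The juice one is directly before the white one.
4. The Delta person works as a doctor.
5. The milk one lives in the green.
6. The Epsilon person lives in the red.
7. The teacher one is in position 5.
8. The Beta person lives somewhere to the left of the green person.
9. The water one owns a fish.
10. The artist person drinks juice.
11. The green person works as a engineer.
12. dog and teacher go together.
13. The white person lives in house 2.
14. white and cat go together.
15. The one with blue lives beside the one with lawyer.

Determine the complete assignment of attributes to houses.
Solution:

House | Color | Profession | Pet | Team | Drink
-----------------------------------------------
  1   | blue | artist | horse | Beta | juice
  2   | white | lawyer | cat | Alpha | coffee
  3   | green | engineer | bird | Gamma | milk
  4   | yellow | doctor | fish | Delta | water
  5   | red | teacher | dog | Epsilon | tea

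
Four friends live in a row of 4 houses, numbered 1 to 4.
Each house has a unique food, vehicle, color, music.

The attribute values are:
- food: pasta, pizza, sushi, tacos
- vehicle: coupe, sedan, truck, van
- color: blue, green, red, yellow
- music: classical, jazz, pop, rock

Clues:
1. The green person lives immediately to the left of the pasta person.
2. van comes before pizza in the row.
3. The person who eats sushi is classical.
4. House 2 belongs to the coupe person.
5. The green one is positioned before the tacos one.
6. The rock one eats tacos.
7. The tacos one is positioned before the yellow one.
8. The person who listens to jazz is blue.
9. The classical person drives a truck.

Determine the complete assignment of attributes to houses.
Solution:

House | Food | Vehicle | Color | Music
--------------------------------------
  1   | sushi | truck | green | classical
  2   | pasta | coupe | blue | jazz
  3   | tacos | van | red | rock
  4   | pizza | sedan | yellow | pop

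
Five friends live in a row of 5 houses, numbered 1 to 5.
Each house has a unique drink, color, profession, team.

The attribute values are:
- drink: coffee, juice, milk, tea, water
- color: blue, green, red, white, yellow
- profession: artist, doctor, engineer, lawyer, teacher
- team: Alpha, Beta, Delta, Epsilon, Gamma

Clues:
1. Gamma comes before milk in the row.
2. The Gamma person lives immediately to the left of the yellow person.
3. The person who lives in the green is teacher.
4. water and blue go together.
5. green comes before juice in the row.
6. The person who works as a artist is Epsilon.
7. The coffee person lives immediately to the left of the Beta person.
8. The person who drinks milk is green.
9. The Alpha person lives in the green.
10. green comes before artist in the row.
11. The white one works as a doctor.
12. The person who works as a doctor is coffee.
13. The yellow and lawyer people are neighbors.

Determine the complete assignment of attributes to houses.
Solution:

House | Drink | Color | Profession | Team
-----------------------------------------
  1   | coffee | white | doctor | Gamma
  2   | tea | yellow | engineer | Beta
  3   | water | blue | lawyer | Delta
  4   | milk | green | teacher | Alpha
  5   | juice | red | artist | Epsilon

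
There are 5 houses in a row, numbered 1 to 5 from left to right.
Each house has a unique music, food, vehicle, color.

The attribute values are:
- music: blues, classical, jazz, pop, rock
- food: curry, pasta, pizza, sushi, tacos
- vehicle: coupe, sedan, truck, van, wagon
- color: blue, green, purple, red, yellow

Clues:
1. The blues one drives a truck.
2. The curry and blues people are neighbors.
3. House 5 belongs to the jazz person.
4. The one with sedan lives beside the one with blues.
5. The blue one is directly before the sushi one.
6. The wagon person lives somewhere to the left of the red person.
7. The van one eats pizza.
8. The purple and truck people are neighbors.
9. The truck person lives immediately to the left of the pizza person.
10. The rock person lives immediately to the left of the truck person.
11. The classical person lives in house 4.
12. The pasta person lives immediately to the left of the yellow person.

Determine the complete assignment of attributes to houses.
Solution:

House | Music | Food | Vehicle | Color
--------------------------------------
  1   | rock | curry | sedan | purple
  2   | blues | pasta | truck | green
  3   | pop | pizza | van | yellow
  4   | classical | tacos | wagon | blue
  5   | jazz | sushi | coupe | red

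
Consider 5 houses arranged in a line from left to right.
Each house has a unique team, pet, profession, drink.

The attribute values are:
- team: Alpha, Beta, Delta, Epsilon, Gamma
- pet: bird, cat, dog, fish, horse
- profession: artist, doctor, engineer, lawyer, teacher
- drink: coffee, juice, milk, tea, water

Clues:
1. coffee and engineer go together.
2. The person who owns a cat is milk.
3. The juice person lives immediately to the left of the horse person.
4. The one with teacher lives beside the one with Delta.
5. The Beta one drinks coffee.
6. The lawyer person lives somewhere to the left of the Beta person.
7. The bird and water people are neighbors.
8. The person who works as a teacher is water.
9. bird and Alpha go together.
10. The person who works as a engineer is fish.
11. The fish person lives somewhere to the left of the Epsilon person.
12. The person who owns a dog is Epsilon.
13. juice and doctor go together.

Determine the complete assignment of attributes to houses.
Solution:

House | Team | Pet | Profession | Drink
---------------------------------------
  1   | Alpha | bird | doctor | juice
  2   | Gamma | horse | teacher | water
  3   | Delta | cat | lawyer | milk
  4   | Beta | fish | engineer | coffee
  5   | Epsilon | dog | artist | tea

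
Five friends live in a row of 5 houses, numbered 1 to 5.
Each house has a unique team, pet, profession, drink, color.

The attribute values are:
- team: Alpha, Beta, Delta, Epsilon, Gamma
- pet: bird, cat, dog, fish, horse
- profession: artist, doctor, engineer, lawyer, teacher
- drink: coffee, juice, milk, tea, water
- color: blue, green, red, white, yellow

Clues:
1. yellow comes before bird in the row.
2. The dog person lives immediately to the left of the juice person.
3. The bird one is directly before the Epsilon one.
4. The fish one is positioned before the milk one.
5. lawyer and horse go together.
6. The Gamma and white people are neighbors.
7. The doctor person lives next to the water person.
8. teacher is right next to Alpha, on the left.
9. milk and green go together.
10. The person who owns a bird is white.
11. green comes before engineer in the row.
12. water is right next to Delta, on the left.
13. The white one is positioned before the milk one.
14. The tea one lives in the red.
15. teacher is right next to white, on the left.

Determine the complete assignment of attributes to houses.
Solution:

House | Team | Pet | Profession | Drink | Color
-----------------------------------------------
  1   | Gamma | dog | teacher | coffee | yellow
  2   | Alpha | bird | doctor | juice | white
  3   | Epsilon | fish | artist | water | blue
  4   | Delta | horse | lawyer | milk | green
  5   | Beta | cat | engineer | tea | red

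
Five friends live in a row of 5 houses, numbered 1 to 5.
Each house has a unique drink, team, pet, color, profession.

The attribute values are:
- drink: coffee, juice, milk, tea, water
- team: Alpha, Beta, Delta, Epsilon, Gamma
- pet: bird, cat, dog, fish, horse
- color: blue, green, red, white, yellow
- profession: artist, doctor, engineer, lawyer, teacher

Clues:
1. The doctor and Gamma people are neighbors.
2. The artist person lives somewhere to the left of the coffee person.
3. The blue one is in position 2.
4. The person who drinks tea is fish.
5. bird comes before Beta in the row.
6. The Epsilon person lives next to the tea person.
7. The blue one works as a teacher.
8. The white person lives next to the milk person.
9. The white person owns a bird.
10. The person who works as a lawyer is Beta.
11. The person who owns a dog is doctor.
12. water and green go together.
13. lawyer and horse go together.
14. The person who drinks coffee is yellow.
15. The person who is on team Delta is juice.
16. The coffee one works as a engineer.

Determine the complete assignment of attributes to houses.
Solution:

House | Drink | Team | Pet | Color | Profession
-----------------------------------------------
  1   | water | Epsilon | dog | green | doctor
  2   | tea | Gamma | fish | blue | teacher
  3   | juice | Delta | bird | white | artist
  4   | milk | Beta | horse | red | lawyer
  5   | coffee | Alpha | cat | yellow | engineer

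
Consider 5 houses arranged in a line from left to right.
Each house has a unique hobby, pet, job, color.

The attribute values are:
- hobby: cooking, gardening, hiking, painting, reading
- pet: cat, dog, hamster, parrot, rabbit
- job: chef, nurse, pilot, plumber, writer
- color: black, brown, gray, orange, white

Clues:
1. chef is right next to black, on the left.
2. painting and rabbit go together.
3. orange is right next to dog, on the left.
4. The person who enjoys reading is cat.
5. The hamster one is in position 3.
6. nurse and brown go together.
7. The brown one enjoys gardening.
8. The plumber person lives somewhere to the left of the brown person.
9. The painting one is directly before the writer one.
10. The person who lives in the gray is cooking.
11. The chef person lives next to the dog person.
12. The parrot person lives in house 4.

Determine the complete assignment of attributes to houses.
Solution:

House | Hobby | Pet | Job | Color
---------------------------------
  1   | painting | rabbit | chef | orange
  2   | hiking | dog | writer | black
  3   | cooking | hamster | plumber | gray
  4   | gardening | parrot | nurse | brown
  5   | reading | cat | pilot | white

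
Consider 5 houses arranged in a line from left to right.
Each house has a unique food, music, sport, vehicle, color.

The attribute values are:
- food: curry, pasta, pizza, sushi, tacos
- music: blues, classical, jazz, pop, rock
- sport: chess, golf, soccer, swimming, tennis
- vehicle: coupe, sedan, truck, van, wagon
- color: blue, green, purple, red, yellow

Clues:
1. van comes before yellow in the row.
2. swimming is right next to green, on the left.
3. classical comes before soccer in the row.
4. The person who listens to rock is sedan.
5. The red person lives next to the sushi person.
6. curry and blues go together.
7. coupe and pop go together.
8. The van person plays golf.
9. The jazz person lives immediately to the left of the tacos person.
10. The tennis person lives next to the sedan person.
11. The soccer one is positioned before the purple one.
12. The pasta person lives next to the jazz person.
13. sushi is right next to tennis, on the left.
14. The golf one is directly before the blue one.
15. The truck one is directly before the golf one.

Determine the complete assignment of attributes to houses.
Solution:

House | Food | Music | Sport | Vehicle | Color
----------------------------------------------
  1   | pasta | classical | swimming | truck | red
  2   | sushi | jazz | golf | van | green
  3   | tacos | pop | tennis | coupe | blue
  4   | pizza | rock | soccer | sedan | yellow
  5   | curry | blues | chess | wagon | purple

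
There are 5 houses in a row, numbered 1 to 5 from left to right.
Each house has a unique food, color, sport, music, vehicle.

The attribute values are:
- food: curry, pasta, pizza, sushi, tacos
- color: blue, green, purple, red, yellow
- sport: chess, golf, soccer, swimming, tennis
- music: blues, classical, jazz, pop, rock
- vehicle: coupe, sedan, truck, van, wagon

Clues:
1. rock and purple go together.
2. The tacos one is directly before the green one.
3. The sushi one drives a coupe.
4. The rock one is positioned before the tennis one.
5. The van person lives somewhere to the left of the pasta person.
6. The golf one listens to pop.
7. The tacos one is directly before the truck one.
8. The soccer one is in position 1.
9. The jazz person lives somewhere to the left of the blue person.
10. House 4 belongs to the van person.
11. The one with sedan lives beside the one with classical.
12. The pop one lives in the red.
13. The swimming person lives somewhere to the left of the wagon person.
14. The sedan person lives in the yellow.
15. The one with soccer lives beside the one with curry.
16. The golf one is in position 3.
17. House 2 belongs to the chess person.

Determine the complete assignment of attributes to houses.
Solution:

House | Food | Color | Sport | Music | Vehicle
----------------------------------------------
  1   | tacos | yellow | soccer | jazz | sedan
  2   | curry | green | chess | classical | truck
  3   | sushi | red | golf | pop | coupe
  4   | pizza | purple | swimming | rock | van
  5   | pasta | blue | tennis | blues | wagon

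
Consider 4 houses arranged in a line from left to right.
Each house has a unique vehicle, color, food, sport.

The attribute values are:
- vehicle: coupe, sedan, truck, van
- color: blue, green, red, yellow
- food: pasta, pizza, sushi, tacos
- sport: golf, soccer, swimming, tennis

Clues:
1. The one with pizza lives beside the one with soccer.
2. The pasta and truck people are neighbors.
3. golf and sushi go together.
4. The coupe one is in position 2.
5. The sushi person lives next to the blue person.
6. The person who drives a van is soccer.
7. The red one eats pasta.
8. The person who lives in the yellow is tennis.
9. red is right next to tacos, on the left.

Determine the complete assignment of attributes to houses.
Solution:

House | Vehicle | Color | Food | Sport
--------------------------------------
  1   | sedan | green | sushi | golf
  2   | coupe | blue | pizza | swimming
  3   | van | red | pasta | soccer
  4   | truck | yellow | tacos | tennis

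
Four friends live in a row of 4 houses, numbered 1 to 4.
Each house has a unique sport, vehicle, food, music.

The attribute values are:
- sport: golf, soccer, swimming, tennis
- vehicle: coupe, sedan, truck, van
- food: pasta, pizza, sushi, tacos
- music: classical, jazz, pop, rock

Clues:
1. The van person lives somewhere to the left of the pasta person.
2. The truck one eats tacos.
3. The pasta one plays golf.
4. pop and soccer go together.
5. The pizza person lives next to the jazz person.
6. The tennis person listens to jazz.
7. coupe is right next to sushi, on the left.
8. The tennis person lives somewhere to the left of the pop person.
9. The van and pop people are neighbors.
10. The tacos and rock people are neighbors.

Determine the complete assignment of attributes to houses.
Solution:

House | Sport | Vehicle | Food | Music
--------------------------------------
  1   | swimming | coupe | pizza | classical
  2   | tennis | van | sushi | jazz
  3   | soccer | truck | tacos | pop
  4   | golf | sedan | pasta | rock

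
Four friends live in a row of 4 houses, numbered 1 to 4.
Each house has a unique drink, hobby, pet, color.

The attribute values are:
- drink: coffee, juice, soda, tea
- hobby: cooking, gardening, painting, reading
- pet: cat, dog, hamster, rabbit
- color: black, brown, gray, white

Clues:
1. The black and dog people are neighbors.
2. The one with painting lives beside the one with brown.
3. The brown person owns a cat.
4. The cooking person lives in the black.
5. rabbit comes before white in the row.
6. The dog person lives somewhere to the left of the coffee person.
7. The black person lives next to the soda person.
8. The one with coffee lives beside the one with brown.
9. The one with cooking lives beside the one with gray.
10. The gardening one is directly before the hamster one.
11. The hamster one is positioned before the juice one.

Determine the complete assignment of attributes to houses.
Solution:

House | Drink | Hobby | Pet | Color
-----------------------------------
  1   | tea | cooking | rabbit | black
  2   | soda | gardening | dog | gray
  3   | coffee | painting | hamster | white
  4   | juice | reading | cat | brown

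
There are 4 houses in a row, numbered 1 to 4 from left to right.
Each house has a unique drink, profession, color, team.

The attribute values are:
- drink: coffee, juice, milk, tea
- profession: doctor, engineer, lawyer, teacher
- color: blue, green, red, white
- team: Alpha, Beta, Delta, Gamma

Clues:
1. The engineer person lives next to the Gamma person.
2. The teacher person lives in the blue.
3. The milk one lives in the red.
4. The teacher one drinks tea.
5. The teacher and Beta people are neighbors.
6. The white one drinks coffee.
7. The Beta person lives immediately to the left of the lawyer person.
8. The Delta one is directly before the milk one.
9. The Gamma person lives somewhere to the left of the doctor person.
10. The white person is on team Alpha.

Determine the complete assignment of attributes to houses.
Solution:

House | Drink | Profession | Color | Team
-----------------------------------------
  1   | tea | teacher | blue | Delta
  2   | milk | engineer | red | Beta
  3   | juice | lawyer | green | Gamma
  4   | coffee | doctor | white | Alpha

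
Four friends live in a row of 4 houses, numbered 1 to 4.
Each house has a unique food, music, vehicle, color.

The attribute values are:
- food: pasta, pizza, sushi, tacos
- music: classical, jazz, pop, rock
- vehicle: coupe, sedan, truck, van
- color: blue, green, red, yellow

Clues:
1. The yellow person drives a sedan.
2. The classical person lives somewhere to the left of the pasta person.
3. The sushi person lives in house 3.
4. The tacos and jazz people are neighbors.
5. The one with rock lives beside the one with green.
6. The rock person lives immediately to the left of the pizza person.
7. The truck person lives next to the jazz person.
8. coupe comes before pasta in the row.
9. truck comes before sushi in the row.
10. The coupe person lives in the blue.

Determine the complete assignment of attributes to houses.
Solution:

House | Food | Music | Vehicle | Color
--------------------------------------
  1   | tacos | rock | truck | red
  2   | pizza | jazz | van | green
  3   | sushi | classical | coupe | blue
  4   | pasta | pop | sedan | yellow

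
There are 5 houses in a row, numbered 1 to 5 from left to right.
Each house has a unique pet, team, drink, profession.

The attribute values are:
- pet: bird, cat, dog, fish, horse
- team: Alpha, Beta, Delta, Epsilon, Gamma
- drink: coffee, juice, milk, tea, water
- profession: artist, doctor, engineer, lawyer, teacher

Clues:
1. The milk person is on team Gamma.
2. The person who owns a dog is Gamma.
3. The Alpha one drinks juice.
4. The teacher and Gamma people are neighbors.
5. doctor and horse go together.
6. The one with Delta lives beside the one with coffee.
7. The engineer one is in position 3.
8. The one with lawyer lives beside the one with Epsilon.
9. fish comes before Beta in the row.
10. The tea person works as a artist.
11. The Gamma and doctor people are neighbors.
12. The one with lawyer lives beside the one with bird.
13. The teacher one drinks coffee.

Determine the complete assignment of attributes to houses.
Solution:

House | Pet | Team | Drink | Profession
---------------------------------------
  1   | fish | Delta | water | lawyer
  2   | bird | Epsilon | coffee | teacher
  3   | dog | Gamma | milk | engineer
  4   | horse | Alpha | juice | doctor
  5   | cat | Beta | tea | artist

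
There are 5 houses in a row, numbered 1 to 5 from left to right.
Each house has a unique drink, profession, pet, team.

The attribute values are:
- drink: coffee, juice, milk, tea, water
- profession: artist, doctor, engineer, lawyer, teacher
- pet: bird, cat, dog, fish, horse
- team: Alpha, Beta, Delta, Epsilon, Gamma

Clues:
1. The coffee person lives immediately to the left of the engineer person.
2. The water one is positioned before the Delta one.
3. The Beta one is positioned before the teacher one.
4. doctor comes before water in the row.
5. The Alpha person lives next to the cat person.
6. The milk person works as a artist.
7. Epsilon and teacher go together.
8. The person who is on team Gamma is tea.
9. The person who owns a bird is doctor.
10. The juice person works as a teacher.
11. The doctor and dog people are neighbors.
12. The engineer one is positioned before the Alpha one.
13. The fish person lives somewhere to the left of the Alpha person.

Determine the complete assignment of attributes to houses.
Solution:

House | Drink | Profession | Pet | Team
---------------------------------------
  1   | coffee | doctor | bird | Beta
  2   | tea | engineer | dog | Gamma
  3   | juice | teacher | fish | Epsilon
  4   | water | lawyer | horse | Alpha
  5   | milk | artist | cat | Delta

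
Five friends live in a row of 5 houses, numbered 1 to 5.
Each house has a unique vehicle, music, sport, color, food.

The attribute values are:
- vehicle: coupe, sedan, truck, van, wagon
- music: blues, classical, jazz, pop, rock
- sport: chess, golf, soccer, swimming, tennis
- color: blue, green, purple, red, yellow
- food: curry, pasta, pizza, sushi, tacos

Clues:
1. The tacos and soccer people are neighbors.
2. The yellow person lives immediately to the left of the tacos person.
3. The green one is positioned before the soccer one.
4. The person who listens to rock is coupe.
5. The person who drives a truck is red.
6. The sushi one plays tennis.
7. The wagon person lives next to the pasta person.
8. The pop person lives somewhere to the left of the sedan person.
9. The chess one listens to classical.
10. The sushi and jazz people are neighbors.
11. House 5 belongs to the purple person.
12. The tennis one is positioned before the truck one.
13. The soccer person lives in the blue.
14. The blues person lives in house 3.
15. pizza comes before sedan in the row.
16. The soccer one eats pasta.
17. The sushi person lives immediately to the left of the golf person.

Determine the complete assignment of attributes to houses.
Solution:

House | Vehicle | Music | Sport | Color | Food
----------------------------------------------
  1   | coupe | rock | tennis | yellow | sushi
  2   | wagon | jazz | golf | green | tacos
  3   | van | blues | soccer | blue | pasta
  4   | truck | pop | swimming | red | pizza
  5   | sedan | classical | chess | purple | curry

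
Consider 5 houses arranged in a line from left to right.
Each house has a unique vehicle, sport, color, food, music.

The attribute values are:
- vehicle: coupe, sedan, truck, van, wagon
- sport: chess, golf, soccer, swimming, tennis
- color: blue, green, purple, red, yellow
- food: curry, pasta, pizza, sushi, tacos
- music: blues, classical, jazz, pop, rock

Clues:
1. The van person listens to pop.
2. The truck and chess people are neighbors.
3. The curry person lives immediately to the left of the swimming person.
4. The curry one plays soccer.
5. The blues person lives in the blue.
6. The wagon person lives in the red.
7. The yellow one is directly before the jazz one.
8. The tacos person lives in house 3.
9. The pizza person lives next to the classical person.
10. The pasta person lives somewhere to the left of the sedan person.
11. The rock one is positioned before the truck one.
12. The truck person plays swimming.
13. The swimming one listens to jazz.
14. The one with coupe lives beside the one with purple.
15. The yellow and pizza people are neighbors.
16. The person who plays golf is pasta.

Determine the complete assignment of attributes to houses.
Solution:

House | Vehicle | Sport | Color | Food | Music
----------------------------------------------
  1   | coupe | soccer | yellow | curry | rock
  2   | truck | swimming | purple | pizza | jazz
  3   | wagon | chess | red | tacos | classical
  4   | van | golf | green | pasta | pop
  5   | sedan | tennis | blue | sushi | blues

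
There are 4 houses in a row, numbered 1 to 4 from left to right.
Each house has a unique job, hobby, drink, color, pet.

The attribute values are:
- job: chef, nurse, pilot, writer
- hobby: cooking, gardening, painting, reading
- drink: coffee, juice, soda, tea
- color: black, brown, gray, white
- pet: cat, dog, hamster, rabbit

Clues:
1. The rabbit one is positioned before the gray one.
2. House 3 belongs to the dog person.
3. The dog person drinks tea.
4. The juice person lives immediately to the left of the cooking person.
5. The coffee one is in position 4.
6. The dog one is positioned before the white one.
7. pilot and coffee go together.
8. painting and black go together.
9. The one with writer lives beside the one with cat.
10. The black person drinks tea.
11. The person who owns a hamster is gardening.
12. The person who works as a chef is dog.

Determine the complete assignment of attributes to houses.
Solution:

House | Job | Hobby | Drink | Color | Pet
-----------------------------------------
  1   | writer | reading | juice | brown | rabbit
  2   | nurse | cooking | soda | gray | cat
  3   | chef | painting | tea | black | dog
  4   | pilot | gardening | coffee | white | hamster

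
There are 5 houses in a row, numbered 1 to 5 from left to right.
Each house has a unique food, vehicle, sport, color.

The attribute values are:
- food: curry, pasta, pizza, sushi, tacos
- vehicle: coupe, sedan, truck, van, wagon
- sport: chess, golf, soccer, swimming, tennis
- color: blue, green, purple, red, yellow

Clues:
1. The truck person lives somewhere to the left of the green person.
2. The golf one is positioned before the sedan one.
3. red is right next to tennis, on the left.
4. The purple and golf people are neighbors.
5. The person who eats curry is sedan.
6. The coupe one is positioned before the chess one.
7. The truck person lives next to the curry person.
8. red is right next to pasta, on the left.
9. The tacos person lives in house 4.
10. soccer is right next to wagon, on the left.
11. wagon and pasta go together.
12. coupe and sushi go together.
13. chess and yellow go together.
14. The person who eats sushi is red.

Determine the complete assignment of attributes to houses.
Solution:

House | Food | Vehicle | Sport | Color
--------------------------------------
  1   | sushi | coupe | soccer | red
  2   | pasta | wagon | tennis | purple
  3   | pizza | van | golf | blue
  4   | tacos | truck | chess | yellow
  5   | curry | sedan | swimming | green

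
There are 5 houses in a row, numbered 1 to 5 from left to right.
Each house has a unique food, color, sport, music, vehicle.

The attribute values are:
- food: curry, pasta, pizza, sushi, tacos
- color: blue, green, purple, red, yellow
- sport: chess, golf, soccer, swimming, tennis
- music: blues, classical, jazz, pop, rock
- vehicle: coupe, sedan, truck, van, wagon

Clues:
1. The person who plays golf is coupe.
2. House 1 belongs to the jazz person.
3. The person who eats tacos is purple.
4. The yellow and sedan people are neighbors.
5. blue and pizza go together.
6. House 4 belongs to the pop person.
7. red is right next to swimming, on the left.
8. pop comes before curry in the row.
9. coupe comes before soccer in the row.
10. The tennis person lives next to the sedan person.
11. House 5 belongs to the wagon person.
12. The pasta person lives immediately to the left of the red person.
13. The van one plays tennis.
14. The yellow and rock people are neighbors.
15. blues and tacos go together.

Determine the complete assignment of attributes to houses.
Solution:

House | Food | Color | Sport | Music | Vehicle
----------------------------------------------
  1   | pasta | yellow | tennis | jazz | van
  2   | sushi | red | chess | rock | sedan
  3   | tacos | purple | swimming | blues | truck
  4   | pizza | blue | golf | pop | coupe
  5   | curry | green | soccer | classical | wagon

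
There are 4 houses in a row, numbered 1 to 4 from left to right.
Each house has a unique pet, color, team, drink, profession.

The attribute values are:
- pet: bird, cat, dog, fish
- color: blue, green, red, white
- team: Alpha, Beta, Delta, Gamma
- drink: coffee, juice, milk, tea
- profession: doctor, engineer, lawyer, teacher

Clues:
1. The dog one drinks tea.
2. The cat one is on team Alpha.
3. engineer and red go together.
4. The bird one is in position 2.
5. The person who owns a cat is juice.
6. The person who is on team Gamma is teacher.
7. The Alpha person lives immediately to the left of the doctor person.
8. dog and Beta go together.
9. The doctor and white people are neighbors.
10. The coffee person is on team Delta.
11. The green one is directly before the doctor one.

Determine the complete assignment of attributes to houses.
Solution:

House | Pet | Color | Team | Drink | Profession
-----------------------------------------------
  1   | cat | green | Alpha | juice | lawyer
  2   | bird | blue | Delta | coffee | doctor
  3   | fish | white | Gamma | milk | teacher
  4   | dog | red | Beta | tea | engineer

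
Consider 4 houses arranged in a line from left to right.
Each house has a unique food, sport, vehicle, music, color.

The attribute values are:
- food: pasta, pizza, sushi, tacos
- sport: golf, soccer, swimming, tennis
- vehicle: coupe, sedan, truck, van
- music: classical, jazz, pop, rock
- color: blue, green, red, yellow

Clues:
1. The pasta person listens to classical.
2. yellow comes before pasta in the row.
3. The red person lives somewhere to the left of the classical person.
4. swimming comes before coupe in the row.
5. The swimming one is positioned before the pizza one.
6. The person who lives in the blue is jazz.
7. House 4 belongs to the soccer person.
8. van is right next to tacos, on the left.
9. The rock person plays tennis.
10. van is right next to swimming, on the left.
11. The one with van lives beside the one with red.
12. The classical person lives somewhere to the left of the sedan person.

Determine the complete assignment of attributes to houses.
Solution:

House | Food | Sport | Vehicle | Music | Color
----------------------------------------------
  1   | sushi | tennis | van | rock | yellow
  2   | tacos | swimming | truck | pop | red
  3   | pasta | golf | coupe | classical | green
  4   | pizza | soccer | sedan | jazz | blue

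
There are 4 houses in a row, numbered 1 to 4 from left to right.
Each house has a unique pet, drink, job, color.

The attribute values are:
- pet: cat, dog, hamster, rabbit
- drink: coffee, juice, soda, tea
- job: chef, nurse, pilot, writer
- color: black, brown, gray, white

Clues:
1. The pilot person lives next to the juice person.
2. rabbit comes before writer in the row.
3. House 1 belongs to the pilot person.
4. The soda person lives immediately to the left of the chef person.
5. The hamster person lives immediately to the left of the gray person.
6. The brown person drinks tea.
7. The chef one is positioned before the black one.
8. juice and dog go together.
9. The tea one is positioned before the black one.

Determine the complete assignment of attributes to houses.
Solution:

House | Pet | Drink | Job | Color
---------------------------------
  1   | hamster | soda | pilot | white
  2   | dog | juice | chef | gray
  3   | rabbit | tea | nurse | brown
  4   | cat | coffee | writer | black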